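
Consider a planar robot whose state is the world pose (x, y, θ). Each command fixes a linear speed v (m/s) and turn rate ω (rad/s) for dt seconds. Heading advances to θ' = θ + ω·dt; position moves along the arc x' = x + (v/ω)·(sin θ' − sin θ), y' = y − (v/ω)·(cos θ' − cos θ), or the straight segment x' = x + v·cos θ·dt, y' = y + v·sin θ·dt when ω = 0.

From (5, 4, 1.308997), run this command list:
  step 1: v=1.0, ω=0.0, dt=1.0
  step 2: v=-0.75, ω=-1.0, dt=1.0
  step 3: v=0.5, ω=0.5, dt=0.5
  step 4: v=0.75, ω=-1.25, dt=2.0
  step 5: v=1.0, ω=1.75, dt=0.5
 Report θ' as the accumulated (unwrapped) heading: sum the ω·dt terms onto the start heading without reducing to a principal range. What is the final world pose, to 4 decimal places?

step 1: θ'=1.3090 (straight) → pose (5.2588, 4.9659, 1.3090)
step 2: θ'=0.3090 (R=0.7500) → pose (4.7625, 4.4456, 0.3090)
step 3: θ'=0.5590 (R=1.0000) → pose (4.9887, 4.5504, 0.5590)
step 4: θ'=-1.9410 (R=-0.6000) → pose (5.8662, 3.8247, -1.9410)
step 5: θ'=-1.0660 (R=0.5714) → pose (5.8988, 3.3415, -1.0660)

(5.8988, 3.3415, -1.0660)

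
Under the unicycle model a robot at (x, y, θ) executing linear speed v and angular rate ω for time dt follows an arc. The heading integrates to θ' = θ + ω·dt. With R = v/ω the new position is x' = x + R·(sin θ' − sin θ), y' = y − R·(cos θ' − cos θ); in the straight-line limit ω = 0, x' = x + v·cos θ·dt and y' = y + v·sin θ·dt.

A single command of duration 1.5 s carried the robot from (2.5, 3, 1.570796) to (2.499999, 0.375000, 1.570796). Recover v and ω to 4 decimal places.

Δθ = 1.570796 − 1.570796 = 0.000000
ω = Δθ/dt = 0.000000/1.5 = 0.0000
ω = 0 → v = (Δx·cos θ + Δy·sin θ)/dt = -1.7500

v = -1.7500, ω = 0.0000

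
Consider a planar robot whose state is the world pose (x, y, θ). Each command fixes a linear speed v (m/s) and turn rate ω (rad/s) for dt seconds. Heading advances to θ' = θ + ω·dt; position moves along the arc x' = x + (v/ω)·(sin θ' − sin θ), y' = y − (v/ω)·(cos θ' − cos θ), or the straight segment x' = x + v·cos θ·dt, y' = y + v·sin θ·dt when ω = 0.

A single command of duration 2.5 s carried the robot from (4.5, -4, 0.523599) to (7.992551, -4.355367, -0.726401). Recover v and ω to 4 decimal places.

v = 1.5000, ω = -0.5000

Δθ = -0.726401 − 0.523599 = -1.250000
ω = Δθ/dt = -1.250000/2.5 = -0.5000
R = Δx/(sin θ' − sin θ) = -3.0000
v = R·ω = -3.0000·-0.5000 = 1.5000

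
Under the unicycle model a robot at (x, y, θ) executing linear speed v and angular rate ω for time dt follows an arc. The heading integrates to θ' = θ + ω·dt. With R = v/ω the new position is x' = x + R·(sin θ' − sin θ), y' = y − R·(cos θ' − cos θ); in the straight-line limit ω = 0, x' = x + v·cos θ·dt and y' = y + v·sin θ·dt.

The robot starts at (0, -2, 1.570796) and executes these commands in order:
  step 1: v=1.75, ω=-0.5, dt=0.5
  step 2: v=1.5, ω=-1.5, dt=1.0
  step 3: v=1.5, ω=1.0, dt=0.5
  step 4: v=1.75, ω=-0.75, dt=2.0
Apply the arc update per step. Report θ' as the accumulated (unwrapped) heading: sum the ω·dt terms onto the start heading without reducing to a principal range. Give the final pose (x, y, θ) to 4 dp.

step 1: θ'=1.3208 (R=-3.5000) → pose (0.1088, -1.1341, 1.3208)
step 2: θ'=-0.1792 (R=-1.0000) → pose (1.2560, -0.3975, -0.1792)
step 3: θ'=0.3208 (R=1.5000) → pose (1.9963, -0.3450, 0.3208)
step 4: θ'=-1.1792 (R=-2.3333) → pose (4.8888, -1.6688, -1.1792)

(4.8888, -1.6688, -1.1792)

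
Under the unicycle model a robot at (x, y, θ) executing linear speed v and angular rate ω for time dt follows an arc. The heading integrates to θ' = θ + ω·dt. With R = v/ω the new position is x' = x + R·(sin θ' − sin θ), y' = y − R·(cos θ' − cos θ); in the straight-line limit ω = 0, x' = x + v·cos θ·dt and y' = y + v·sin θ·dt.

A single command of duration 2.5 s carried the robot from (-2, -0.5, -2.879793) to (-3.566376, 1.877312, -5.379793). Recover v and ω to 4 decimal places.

v = 1.5000, ω = -1.0000

Δθ = -5.379793 − -2.879793 = -2.500000
ω = Δθ/dt = -2.500000/2.5 = -1.0000
R = −Δy/(cos θ' − cos θ) = -1.5000
v = R·ω = -1.5000·-1.0000 = 1.5000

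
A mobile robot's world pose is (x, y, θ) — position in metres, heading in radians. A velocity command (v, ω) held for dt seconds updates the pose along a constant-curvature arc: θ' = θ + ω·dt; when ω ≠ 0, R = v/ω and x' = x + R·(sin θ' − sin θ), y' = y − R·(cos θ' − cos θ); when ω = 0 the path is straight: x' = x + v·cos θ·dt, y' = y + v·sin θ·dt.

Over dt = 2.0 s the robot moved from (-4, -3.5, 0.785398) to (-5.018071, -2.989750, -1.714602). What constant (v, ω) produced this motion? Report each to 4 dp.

v = -0.7500, ω = -1.2500

Δθ = -1.714602 − 0.785398 = -2.500000
ω = Δθ/dt = -2.500000/2.0 = -1.2500
R = Δx/(sin θ' − sin θ) = 0.6000
v = R·ω = 0.6000·-1.2500 = -0.7500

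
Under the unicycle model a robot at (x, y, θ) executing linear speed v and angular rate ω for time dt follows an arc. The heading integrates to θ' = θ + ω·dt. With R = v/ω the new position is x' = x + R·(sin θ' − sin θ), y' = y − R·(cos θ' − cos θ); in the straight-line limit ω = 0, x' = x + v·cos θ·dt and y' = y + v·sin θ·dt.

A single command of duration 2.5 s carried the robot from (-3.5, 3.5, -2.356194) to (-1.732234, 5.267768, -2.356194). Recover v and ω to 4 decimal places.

Δθ = -2.356194 − -2.356194 = 0.000000
ω = Δθ/dt = 0.000000/2.5 = 0.0000
ω = 0 → v = (Δx·cos θ + Δy·sin θ)/dt = -1.0000

v = -1.0000, ω = 0.0000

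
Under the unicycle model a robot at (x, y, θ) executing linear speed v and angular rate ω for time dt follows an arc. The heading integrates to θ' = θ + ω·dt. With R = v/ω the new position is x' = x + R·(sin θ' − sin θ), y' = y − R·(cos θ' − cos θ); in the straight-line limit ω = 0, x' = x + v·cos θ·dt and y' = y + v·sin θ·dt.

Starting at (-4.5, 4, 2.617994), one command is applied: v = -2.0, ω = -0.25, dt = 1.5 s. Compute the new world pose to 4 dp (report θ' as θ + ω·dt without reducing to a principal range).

(-2.2404, 2.0535, 2.2430)

θ' = 2.6180 + -0.25·1.5 = 2.2430
R = v/ω = -2.0/-0.25 = 8.0000
x' = -4.5 + 8.0000·(sin 2.2430 − sin 2.6180) = -2.2404
y' = 4 − 8.0000·(cos 2.2430 − cos 2.6180) = 2.0535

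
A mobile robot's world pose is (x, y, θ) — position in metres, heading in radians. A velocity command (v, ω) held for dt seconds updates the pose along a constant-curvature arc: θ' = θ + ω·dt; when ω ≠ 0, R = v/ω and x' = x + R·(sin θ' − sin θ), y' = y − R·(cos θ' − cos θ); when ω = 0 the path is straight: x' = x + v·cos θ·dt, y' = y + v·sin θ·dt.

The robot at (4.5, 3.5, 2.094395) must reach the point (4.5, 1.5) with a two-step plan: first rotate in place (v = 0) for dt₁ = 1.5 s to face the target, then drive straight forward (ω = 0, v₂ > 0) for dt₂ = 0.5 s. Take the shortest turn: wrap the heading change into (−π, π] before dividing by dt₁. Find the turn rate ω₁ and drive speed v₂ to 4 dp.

heading to target = atan2(1.5−3.5, 4.5−4.5) = -1.5708
Δθ = wrap(-1.5708 − 2.0944) = 2.6180; ω₁ = Δθ/dt₁ = 1.7453
distance = √((4.5−4.5)² + (1.5−3.5)²) = 2.0000; v₂ = distance/dt₂ = 4.0000

ω₁ = 1.7453, v₂ = 4.0000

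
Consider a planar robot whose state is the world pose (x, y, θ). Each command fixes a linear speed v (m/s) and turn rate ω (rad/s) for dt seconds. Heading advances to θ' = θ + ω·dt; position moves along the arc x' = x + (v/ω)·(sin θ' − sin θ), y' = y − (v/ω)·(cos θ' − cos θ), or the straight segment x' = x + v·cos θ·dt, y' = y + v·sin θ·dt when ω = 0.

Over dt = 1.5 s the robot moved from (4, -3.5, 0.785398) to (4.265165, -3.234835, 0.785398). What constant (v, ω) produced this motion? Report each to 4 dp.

Δθ = 0.785398 − 0.785398 = 0.000000
ω = Δθ/dt = 0.000000/1.5 = 0.0000
ω = 0 → v = (Δx·cos θ + Δy·sin θ)/dt = 0.2500

v = 0.2500, ω = 0.0000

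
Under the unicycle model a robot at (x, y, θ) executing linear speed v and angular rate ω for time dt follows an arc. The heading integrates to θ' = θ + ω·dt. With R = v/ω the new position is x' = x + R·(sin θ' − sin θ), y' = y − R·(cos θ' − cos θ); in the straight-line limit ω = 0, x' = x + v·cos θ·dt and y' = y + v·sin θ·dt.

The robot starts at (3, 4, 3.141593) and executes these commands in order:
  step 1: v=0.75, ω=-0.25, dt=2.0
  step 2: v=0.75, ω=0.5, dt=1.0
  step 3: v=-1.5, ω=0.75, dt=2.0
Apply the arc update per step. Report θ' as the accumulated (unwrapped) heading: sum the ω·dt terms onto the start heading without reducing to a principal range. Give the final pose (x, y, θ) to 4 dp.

(2.8376, 6.4094, 4.6416)

step 1: θ'=2.6416 (R=-3.0000) → pose (1.5617, 4.3673, 2.6416)
step 2: θ'=3.1416 (R=1.5000) → pose (0.8426, 4.5509, 3.1416)
step 3: θ'=4.6416 (R=-2.0000) → pose (2.8376, 6.4094, 4.6416)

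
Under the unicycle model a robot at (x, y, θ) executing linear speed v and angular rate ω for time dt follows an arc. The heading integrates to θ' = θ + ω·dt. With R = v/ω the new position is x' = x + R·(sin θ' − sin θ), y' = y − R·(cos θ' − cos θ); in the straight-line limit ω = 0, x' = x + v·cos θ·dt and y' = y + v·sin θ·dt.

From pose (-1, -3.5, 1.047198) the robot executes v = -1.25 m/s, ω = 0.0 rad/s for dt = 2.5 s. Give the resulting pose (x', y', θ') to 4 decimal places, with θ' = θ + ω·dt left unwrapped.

θ' = 1.0472 + 0.0·2.5 = 1.0472
ω = 0 → straight: x' = -1 + -1.25·cos(1.0472)·2.5 = -2.5625
y' = -3.5 + -1.25·sin(1.0472)·2.5 = -6.2063

(-2.5625, -6.2063, 1.0472)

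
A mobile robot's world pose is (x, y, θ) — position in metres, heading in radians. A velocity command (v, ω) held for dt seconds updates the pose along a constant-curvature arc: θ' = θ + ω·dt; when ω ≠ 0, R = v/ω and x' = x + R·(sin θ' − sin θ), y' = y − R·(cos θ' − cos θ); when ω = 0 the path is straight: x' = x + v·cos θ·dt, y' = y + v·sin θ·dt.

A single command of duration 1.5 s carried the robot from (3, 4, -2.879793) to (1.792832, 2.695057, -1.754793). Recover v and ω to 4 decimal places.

v = 1.2500, ω = 0.7500

Δθ = -1.754793 − -2.879793 = 1.125000
ω = Δθ/dt = 1.125000/1.5 = 0.7500
R = −Δy/(cos θ' − cos θ) = 1.6667
v = R·ω = 1.6667·0.7500 = 1.2500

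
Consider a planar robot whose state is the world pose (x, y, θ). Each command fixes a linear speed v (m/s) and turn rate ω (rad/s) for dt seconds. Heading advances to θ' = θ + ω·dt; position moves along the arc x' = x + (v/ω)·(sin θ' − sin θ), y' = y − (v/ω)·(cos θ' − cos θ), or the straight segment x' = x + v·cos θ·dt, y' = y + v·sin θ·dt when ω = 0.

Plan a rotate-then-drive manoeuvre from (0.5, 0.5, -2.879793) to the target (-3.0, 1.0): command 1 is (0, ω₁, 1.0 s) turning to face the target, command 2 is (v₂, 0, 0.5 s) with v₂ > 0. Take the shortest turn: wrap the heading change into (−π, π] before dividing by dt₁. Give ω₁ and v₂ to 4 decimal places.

heading to target = atan2(1−0.5, -3−0.5) = 2.9997
Δθ = wrap(2.9997 − -2.8798) = -0.4037; ω₁ = Δθ/dt₁ = -0.4037
distance = √((-3−0.5)² + (1−0.5)²) = 3.5355; v₂ = distance/dt₂ = 7.0711

ω₁ = -0.4037, v₂ = 7.0711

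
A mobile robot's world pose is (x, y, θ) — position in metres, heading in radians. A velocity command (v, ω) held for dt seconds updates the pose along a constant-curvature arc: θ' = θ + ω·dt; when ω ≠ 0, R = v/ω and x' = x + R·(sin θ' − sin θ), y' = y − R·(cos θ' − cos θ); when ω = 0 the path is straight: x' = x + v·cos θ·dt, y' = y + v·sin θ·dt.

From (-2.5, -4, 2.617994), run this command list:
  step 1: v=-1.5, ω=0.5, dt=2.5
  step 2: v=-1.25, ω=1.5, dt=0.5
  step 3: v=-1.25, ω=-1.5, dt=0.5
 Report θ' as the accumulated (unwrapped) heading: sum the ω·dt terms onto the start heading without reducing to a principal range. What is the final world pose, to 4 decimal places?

(1.5448, -2.5558, 3.8680)

step 1: θ'=3.8680 (R=-3.0000) → pose (0.9926, -3.6446, 3.8680)
step 2: θ'=4.6180 (R=-0.8333) → pose (1.2687, -3.1002, 4.6180)
step 3: θ'=3.8680 (R=0.8333) → pose (1.5448, -2.5558, 3.8680)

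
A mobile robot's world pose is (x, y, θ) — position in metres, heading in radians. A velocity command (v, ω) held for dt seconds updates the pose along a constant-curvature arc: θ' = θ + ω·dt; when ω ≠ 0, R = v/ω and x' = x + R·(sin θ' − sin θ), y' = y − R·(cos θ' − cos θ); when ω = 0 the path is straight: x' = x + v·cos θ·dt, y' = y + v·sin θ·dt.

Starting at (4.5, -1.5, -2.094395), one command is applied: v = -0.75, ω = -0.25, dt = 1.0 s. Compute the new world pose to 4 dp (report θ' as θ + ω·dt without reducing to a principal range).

(4.9519, -0.9039, -2.3444)

θ' = -2.0944 + -0.25·1.0 = -2.3444
R = v/ω = -0.75/-0.25 = 3.0000
x' = 4.5 + 3.0000·(sin -2.3444 − sin -2.0944) = 4.9519
y' = -1.5 − 3.0000·(cos -2.3444 − cos -2.0944) = -0.9039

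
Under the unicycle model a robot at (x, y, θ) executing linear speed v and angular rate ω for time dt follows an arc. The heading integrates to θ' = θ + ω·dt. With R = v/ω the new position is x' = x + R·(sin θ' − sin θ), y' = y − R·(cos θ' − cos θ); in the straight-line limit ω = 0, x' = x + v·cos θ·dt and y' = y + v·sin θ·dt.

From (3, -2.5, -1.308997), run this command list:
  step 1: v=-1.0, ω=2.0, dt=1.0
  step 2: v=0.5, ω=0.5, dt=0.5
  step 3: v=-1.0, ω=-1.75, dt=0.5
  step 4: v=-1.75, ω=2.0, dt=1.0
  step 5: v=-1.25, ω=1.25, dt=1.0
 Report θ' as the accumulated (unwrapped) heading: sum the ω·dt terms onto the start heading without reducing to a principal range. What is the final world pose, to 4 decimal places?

(2.2863, -4.0946, 3.3160)

step 1: θ'=0.6910 (R=-0.5000) → pose (2.1984, -2.2441, 0.6910)
step 2: θ'=0.9410 (R=1.0000) → pose (2.3692, -2.0625, 0.9410)
step 3: θ'=0.0660 (R=0.5714) → pose (1.9451, -2.2961, 0.0660)
step 4: θ'=2.0660 (R=-0.8750) → pose (1.2329, -3.5850, 2.0660)
step 5: θ'=3.3160 (R=-1.0000) → pose (2.2863, -4.0946, 3.3160)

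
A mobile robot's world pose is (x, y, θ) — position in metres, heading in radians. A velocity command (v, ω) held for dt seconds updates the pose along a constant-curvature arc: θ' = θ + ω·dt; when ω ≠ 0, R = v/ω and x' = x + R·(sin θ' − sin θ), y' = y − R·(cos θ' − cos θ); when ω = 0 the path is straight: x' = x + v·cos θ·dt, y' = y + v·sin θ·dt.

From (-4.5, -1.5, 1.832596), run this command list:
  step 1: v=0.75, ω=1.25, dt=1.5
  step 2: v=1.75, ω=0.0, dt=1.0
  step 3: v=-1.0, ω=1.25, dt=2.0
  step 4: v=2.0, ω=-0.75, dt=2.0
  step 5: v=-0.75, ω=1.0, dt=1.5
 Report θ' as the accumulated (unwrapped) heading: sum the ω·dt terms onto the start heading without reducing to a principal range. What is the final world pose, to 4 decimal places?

(-5.4751, -2.5347, 6.2076)

step 1: θ'=3.7076 (R=0.6000) → pose (-5.4013, -1.1489, 3.7076)
step 2: θ'=3.7076 (straight) → pose (-6.8784, -2.0873, 3.7076)
step 3: θ'=6.2076 (R=-0.8000) → pose (-7.2470, -0.6144, 6.2076)
step 4: θ'=4.7076 (R=-2.6667) → pose (-4.7817, -3.2862, 4.7076)
step 5: θ'=6.2076 (R=-0.7500) → pose (-5.4751, -2.5347, 6.2076)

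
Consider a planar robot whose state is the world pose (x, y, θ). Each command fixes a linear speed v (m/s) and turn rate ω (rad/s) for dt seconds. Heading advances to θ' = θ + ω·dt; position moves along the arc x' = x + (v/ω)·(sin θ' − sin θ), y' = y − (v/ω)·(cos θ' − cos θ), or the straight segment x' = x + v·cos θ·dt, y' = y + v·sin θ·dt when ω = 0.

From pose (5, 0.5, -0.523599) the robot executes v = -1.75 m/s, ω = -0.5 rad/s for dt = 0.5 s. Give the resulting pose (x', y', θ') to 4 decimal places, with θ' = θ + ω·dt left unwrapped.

(4.3045, 1.0272, -0.7736)

θ' = -0.5236 + -0.5·0.5 = -0.7736
R = v/ω = -1.75/-0.5 = 3.5000
x' = 5 + 3.5000·(sin -0.7736 − sin -0.5236) = 4.3045
y' = 0.5 − 3.5000·(cos -0.7736 − cos -0.5236) = 1.0272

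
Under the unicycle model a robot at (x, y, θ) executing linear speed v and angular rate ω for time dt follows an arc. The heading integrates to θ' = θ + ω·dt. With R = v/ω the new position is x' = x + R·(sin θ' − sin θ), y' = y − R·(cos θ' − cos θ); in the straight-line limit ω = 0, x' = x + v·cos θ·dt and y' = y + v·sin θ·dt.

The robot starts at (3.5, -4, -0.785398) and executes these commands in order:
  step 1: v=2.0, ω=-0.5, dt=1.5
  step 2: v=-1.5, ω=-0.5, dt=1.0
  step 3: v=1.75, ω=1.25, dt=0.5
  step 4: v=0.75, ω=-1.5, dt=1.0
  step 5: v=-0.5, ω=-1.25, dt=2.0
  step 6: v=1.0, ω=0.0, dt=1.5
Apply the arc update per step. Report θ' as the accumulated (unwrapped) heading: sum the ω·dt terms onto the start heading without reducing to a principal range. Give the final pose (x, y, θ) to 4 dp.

(5.8379, -6.1512, -5.4104)

step 1: θ'=-1.5354 (R=-4.0000) → pose (4.6691, -6.6869, -1.5354)
step 2: θ'=-2.0354 (R=3.0000) → pose (4.9852, -5.2365, -2.0354)
step 3: θ'=-1.4104 (R=1.4000) → pose (4.8548, -6.0874, -1.4104)
step 4: θ'=-2.9104 (R=-0.5000) → pose (4.4757, -6.6539, -2.9104)
step 5: θ'=-5.4104 (R=0.4000) → pose (4.8739, -7.3004, -5.4104)
step 6: θ'=-5.4104 (straight) → pose (5.8379, -6.1512, -5.4104)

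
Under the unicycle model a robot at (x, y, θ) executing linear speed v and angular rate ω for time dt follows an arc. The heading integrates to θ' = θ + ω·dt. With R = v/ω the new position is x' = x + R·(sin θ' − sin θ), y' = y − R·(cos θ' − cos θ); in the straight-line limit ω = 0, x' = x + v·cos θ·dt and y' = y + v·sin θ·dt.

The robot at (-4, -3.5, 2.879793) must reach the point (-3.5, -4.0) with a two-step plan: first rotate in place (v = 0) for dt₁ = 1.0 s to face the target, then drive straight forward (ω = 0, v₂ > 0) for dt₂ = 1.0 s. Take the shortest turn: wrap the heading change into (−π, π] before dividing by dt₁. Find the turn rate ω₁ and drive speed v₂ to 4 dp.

ω₁ = 2.6180, v₂ = 0.7071

heading to target = atan2(-4−-3.5, -3.5−-4) = -0.7854
Δθ = wrap(-0.7854 − 2.8798) = 2.6180; ω₁ = Δθ/dt₁ = 2.6180
distance = √((-3.5−-4)² + (-4−-3.5)²) = 0.7071; v₂ = distance/dt₂ = 0.7071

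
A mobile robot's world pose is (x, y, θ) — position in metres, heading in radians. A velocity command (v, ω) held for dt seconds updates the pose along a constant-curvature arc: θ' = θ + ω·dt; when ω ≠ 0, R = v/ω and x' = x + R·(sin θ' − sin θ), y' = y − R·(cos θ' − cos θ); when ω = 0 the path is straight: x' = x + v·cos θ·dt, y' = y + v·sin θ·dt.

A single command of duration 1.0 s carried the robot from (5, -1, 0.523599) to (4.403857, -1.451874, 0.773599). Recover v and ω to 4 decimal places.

v = -0.7500, ω = 0.2500

Δθ = 0.773599 − 0.523599 = 0.250000
ω = Δθ/dt = 0.250000/1.0 = 0.2500
R = Δx/(sin θ' − sin θ) = -3.0000
v = R·ω = -3.0000·0.2500 = -0.7500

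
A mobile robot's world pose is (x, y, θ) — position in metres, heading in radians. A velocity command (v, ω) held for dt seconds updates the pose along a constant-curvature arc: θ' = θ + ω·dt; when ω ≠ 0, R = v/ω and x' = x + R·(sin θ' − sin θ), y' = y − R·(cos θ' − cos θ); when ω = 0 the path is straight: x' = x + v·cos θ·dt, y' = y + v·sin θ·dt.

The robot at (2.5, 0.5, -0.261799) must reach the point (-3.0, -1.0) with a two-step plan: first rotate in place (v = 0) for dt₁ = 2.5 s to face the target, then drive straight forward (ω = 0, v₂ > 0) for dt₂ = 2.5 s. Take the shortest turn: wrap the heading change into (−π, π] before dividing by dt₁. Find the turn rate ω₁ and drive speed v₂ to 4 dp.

ω₁ = -1.0454, v₂ = 2.2804

heading to target = atan2(-1−0.5, -3−2.5) = -2.8753
Δθ = wrap(-2.8753 − -0.2618) = -2.6135; ω₁ = Δθ/dt₁ = -1.0454
distance = √((-3−2.5)² + (-1−0.5)²) = 5.7009; v₂ = distance/dt₂ = 2.2804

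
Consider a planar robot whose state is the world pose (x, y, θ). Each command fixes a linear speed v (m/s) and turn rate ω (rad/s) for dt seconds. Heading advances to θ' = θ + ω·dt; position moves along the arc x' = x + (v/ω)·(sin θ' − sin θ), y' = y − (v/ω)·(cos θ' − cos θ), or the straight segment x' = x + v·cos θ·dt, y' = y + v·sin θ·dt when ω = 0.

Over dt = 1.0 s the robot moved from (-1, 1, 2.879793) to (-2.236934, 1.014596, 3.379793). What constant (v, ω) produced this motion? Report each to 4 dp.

v = 1.2500, ω = 0.5000

Δθ = 3.379793 − 2.879793 = 0.500000
ω = Δθ/dt = 0.500000/1.0 = 0.5000
R = Δx/(sin θ' − sin θ) = 2.5000
v = R·ω = 2.5000·0.5000 = 1.2500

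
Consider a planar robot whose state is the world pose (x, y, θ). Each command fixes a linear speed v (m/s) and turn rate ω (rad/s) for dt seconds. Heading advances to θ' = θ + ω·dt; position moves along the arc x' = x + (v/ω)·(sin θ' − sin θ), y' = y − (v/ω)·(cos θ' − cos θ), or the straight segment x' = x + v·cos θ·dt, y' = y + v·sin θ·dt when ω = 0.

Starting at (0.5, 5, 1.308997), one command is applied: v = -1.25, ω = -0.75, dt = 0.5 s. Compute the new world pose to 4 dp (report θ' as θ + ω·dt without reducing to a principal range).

θ' = 1.3090 + -0.75·0.5 = 0.9340
R = v/ω = -1.25/-0.75 = 1.6667
x' = 0.5 + 1.6667·(sin 0.9340 − sin 1.3090) = 0.2301
y' = 5 − 1.6667·(cos 0.9340 − cos 1.3090) = 4.4403

(0.2301, 4.4403, 0.9340)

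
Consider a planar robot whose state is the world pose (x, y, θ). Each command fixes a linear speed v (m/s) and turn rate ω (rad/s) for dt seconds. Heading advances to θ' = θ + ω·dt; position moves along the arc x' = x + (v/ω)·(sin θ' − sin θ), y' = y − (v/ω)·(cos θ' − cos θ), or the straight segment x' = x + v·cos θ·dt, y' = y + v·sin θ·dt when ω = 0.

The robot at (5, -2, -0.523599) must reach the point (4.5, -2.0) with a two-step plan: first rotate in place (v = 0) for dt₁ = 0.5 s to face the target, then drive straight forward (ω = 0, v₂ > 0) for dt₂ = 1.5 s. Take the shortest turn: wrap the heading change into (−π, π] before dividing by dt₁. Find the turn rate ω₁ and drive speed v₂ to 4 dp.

ω₁ = -5.2360, v₂ = 0.3333

heading to target = atan2(-2−-2, 4.5−5) = 3.1416
Δθ = wrap(3.1416 − -0.5236) = -2.6180; ω₁ = Δθ/dt₁ = -5.2360
distance = √((4.5−5)² + (-2−-2)²) = 0.5000; v₂ = distance/dt₂ = 0.3333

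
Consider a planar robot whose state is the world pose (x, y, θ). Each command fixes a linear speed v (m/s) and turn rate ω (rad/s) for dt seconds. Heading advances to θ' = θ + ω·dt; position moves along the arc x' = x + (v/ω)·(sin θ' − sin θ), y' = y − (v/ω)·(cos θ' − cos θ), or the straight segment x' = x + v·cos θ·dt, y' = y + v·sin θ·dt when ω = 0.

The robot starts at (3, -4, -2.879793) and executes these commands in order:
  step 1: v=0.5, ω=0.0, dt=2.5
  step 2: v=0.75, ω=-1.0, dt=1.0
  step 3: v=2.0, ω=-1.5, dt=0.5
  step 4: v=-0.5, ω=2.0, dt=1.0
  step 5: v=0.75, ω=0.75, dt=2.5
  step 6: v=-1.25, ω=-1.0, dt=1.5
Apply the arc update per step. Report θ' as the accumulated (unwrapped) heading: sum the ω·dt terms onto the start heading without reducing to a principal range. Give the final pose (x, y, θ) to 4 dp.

(0.7260, -3.3748, -2.2548)

step 1: θ'=-2.8798 (straight) → pose (1.7926, -4.3235, -2.8798)
step 2: θ'=-3.8798 (R=-0.7500) → pose (1.0938, -4.1538, -3.8798)
step 3: θ'=-4.6298 (R=-1.3333) → pose (0.6622, -3.2776, -4.6298)
step 4: θ'=-2.6298 (R=-0.2500) → pose (1.0338, -3.4749, -2.6298)
step 5: θ'=-0.7548 (R=1.0000) → pose (0.8384, -5.0752, -0.7548)
step 6: θ'=-2.2548 (R=1.2500) → pose (0.7260, -3.3748, -2.2548)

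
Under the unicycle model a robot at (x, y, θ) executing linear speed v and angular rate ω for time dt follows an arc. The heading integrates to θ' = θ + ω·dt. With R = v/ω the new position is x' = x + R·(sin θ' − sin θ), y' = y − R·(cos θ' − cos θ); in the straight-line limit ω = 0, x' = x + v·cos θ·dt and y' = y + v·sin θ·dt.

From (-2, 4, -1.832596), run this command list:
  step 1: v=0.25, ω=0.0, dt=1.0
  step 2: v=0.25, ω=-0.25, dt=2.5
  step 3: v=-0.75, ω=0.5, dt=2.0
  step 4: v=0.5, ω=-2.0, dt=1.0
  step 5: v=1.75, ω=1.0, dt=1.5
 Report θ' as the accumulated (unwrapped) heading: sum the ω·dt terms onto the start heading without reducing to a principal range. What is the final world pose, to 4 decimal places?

(-4.3468, 3.3052, -1.9576)

step 1: θ'=-1.8326 (straight) → pose (-2.0647, 3.7585, -1.8326)
step 2: θ'=-2.4576 (R=-1.0000) → pose (-2.3987, 3.2423, -2.4576)
step 3: θ'=-1.4576 (R=-1.5000) → pose (-1.8562, 4.5743, -1.4576)
step 4: θ'=-3.4576 (R=-0.2500) → pose (-2.1823, 4.3084, -3.4576)
step 5: θ'=-1.9576 (R=1.7500) → pose (-4.3468, 3.3052, -1.9576)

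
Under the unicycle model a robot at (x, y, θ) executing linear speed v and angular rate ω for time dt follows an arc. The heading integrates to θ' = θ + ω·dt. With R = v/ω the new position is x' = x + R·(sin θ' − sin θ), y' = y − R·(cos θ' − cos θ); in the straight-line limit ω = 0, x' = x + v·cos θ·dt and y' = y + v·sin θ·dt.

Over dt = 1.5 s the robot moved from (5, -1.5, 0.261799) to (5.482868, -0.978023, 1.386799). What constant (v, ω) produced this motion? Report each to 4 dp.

v = 0.5000, ω = 0.7500

Δθ = 1.386799 − 0.261799 = 1.125000
ω = Δθ/dt = 1.125000/1.5 = 0.7500
R = −Δy/(cos θ' − cos θ) = 0.6667
v = R·ω = 0.6667·0.7500 = 0.5000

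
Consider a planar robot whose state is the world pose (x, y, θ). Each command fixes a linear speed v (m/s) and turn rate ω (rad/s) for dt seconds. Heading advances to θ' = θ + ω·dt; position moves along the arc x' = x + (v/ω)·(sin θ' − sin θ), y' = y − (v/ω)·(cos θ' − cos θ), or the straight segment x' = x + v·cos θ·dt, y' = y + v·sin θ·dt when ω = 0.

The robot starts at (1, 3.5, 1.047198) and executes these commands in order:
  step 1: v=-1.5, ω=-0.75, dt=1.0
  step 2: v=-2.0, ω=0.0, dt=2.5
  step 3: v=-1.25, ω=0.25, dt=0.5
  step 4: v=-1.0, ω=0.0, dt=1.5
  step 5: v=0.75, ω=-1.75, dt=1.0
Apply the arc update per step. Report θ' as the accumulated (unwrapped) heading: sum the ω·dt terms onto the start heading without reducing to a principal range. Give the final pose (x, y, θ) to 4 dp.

(-6.2885, 0.0011, -1.3278)

step 1: θ'=0.2972 (R=2.0000) → pose (-0.1464, 2.5877, 0.2972)
step 2: θ'=0.2972 (straight) → pose (-4.9272, 1.1235, 0.2972)
step 3: θ'=0.4222 (R=-5.0000) → pose (-5.5118, 0.9036, 0.4222)
step 4: θ'=0.4222 (straight) → pose (-6.8801, 0.2890, 0.4222)
step 5: θ'=-1.3278 (R=-0.4286) → pose (-6.2885, 0.0011, -1.3278)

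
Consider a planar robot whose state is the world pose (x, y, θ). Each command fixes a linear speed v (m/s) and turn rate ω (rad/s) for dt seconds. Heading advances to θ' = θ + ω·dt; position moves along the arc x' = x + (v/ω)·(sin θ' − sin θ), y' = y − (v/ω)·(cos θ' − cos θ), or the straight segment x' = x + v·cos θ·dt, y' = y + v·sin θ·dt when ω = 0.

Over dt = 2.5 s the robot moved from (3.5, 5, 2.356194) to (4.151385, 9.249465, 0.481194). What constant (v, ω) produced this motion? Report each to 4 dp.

Δθ = 0.481194 − 2.356194 = -1.875000
ω = Δθ/dt = -1.875000/2.5 = -0.7500
R = −Δy/(cos θ' − cos θ) = -2.6667
v = R·ω = -2.6667·-0.7500 = 2.0000

v = 2.0000, ω = -0.7500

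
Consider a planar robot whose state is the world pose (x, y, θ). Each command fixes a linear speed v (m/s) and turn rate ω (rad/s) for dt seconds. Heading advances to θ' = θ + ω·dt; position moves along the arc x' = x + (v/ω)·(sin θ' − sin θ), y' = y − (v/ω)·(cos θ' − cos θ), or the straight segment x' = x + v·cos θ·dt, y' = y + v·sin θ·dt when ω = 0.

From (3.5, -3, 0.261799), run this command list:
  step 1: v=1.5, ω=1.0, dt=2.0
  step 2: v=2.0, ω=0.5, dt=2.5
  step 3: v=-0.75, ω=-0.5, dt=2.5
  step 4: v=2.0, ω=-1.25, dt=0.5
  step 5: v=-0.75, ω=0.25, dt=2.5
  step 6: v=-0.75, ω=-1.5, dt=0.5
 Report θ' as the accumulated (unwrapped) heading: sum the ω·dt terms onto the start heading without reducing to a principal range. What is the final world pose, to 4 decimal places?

(1.8686, -1.0058, 1.5118)

step 1: θ'=2.2618 (R=1.5000) → pose (4.2677, -0.5951, 2.2618)
step 2: θ'=3.5118 (R=4.0000) → pose (-0.2620, 0.5846, 3.5118)
step 3: θ'=2.2618 (R=1.5000) → pose (1.4366, 0.1422, 2.2618)
step 4: θ'=1.6368 (R=-1.6000) → pose (1.0731, 1.0564, 1.6368)
step 5: θ'=2.2618 (R=-3.0000) → pose (1.7547, -0.6577, 2.2618)
step 6: θ'=1.5118 (R=0.5000) → pose (1.8686, -1.0058, 1.5118)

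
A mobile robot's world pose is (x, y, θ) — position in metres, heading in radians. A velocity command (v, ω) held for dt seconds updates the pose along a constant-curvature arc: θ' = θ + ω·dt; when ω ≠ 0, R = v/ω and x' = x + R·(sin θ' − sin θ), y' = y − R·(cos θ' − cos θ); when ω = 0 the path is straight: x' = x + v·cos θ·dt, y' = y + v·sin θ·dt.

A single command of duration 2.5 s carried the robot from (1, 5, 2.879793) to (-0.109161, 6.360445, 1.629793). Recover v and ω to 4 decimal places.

Δθ = 1.629793 − 2.879793 = -1.250000
ω = Δθ/dt = -1.250000/2.5 = -0.5000
R = −Δy/(cos θ' − cos θ) = -1.5000
v = R·ω = -1.5000·-0.5000 = 0.7500

v = 0.7500, ω = -0.5000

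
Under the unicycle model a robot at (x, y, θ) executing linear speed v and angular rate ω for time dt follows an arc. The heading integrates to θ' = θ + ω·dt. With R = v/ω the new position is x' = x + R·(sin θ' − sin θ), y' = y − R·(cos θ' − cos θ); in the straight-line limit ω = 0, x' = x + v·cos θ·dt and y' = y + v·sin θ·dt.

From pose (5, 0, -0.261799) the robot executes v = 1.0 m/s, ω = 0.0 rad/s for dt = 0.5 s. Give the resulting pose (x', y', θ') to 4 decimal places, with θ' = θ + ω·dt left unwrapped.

(5.4830, -0.1294, -0.2618)

θ' = -0.2618 + 0.0·0.5 = -0.2618
ω = 0 → straight: x' = 5 + 1.0·cos(-0.2618)·0.5 = 5.4830
y' = 0 + 1.0·sin(-0.2618)·0.5 = -0.1294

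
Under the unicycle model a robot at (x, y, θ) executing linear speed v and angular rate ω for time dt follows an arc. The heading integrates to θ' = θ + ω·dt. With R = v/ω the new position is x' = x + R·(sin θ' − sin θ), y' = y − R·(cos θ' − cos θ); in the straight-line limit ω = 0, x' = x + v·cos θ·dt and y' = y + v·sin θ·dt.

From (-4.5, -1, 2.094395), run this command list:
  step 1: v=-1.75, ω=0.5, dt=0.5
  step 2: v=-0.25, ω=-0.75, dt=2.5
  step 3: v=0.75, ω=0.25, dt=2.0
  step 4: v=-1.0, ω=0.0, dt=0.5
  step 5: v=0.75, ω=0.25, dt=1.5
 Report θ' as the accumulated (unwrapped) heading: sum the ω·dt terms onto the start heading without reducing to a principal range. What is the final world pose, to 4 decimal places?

step 1: θ'=2.3444 (R=-3.5000) → pose (-3.9728, -1.6955, 2.3444)
step 2: θ'=0.4694 (R=0.3333) → pose (-4.0605, -2.2257, 0.4694)
step 3: θ'=0.9694 (R=3.0000) → pose (-2.9439, -1.2476, 0.9694)
step 4: θ'=0.9694 (straight) → pose (-3.2268, -1.6598, 0.9694)
step 5: θ'=1.3444 (R=3.0000) → pose (-2.7770, -0.6358, 1.3444)

(-2.7770, -0.6358, 1.3444)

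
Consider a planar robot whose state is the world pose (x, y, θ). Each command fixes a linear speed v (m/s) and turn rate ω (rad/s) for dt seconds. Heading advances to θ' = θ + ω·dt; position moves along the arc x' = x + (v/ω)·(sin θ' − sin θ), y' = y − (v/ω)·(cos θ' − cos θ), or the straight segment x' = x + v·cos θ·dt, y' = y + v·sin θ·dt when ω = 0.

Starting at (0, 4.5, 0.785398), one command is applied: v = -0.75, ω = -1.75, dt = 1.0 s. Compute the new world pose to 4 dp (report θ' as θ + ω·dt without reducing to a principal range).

(-0.6553, 4.5589, -0.9646)

θ' = 0.7854 + -1.75·1.0 = -0.9646
R = v/ω = -0.75/-1.75 = 0.4286
x' = 0 + 0.4286·(sin -0.9646 − sin 0.7854) = -0.6553
y' = 4.5 − 0.4286·(cos -0.9646 − cos 0.7854) = 4.5589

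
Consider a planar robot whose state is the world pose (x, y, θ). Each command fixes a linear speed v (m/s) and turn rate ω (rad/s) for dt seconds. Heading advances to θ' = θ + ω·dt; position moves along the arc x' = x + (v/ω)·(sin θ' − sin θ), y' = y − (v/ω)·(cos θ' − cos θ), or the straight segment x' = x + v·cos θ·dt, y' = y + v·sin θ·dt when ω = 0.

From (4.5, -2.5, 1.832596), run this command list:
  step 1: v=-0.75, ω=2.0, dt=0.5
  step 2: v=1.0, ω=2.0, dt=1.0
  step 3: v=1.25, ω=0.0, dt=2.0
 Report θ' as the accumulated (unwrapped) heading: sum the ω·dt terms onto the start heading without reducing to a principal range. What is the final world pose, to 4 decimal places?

step 1: θ'=2.8326 (R=-0.3750) → pose (4.7482, -2.7602, 2.8326)
step 2: θ'=4.8326 (R=0.5000) → pose (4.0997, -3.2965, 4.8326)
step 3: θ'=4.8326 (straight) → pose (4.3995, -5.7784, 4.8326)

(4.3995, -5.7784, 4.8326)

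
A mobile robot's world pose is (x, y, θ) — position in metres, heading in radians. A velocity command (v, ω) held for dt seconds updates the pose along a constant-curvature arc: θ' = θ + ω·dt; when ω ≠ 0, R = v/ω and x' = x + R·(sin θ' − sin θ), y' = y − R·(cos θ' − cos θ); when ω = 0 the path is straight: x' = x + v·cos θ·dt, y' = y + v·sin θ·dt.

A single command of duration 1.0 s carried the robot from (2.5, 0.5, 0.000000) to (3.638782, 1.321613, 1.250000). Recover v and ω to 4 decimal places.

Δθ = 1.250000 − 0.000000 = 1.250000
ω = Δθ/dt = 1.250000/1.0 = 1.2500
R = Δx/(sin θ' − sin θ) = 1.2000
v = R·ω = 1.2000·1.2500 = 1.5000

v = 1.5000, ω = 1.2500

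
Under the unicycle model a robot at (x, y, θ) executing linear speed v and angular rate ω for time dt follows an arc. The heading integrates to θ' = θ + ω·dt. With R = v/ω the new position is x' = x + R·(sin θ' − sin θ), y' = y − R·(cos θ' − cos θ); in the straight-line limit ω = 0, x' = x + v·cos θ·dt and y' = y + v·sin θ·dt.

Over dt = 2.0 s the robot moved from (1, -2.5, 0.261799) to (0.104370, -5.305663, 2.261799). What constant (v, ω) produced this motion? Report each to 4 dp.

v = -1.7500, ω = 1.0000

Δθ = 2.261799 − 0.261799 = 2.000000
ω = Δθ/dt = 2.000000/2.0 = 1.0000
R = −Δy/(cos θ' − cos θ) = -1.7500
v = R·ω = -1.7500·1.0000 = -1.7500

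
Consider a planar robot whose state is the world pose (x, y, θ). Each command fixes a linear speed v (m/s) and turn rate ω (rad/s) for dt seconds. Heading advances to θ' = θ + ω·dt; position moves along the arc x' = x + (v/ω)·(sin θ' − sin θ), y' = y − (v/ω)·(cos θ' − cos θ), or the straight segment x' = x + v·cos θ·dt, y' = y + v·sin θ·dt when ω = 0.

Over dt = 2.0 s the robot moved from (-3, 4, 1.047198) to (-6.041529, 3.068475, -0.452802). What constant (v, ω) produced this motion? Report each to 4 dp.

Δθ = -0.452802 − 1.047198 = -1.500000
ω = Δθ/dt = -1.500000/2.0 = -0.7500
R = Δx/(sin θ' − sin θ) = 2.3333
v = R·ω = 2.3333·-0.7500 = -1.7500

v = -1.7500, ω = -0.7500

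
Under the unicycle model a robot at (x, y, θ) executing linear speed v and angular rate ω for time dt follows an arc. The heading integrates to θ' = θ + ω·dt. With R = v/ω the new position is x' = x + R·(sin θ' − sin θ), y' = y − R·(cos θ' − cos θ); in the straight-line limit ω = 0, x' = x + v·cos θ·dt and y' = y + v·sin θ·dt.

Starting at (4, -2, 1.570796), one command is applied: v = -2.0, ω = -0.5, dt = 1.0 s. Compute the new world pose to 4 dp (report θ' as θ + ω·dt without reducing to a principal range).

θ' = 1.5708 + -0.5·1.0 = 1.0708
R = v/ω = -2.0/-0.5 = 4.0000
x' = 4 + 4.0000·(sin 1.0708 − sin 1.5708) = 3.5103
y' = -2 − 4.0000·(cos 1.0708 − cos 1.5708) = -3.9177

(3.5103, -3.9177, 1.0708)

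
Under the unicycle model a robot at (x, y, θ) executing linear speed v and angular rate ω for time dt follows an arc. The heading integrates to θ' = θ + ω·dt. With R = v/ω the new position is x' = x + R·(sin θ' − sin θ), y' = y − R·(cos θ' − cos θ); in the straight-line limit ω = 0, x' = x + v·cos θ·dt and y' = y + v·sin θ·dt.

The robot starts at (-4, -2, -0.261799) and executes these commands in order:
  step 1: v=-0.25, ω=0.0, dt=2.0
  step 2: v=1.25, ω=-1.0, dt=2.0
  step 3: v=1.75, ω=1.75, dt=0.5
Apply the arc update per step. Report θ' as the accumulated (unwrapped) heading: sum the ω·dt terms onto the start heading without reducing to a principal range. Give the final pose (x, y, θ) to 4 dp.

(-4.0557, -4.6949, -1.3868)

step 1: θ'=-0.2618 (straight) → pose (-4.4830, -1.8706, -0.2618)
step 2: θ'=-2.2618 (R=-1.2500) → pose (-3.8432, -3.8746, -2.2618)
step 3: θ'=-1.3868 (R=1.0000) → pose (-4.0557, -4.6949, -1.3868)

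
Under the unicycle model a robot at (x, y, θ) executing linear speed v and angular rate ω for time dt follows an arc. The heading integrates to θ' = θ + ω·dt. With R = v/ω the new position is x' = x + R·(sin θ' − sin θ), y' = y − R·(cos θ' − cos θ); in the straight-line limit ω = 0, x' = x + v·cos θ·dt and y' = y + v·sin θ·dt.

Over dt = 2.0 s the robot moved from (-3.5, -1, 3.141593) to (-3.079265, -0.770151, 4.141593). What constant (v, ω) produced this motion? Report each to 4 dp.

Δθ = 4.141593 − 3.141593 = 1.000000
ω = Δθ/dt = 1.000000/2.0 = 0.5000
R = Δx/(sin θ' − sin θ) = -0.5000
v = R·ω = -0.5000·0.5000 = -0.2500

v = -0.2500, ω = 0.5000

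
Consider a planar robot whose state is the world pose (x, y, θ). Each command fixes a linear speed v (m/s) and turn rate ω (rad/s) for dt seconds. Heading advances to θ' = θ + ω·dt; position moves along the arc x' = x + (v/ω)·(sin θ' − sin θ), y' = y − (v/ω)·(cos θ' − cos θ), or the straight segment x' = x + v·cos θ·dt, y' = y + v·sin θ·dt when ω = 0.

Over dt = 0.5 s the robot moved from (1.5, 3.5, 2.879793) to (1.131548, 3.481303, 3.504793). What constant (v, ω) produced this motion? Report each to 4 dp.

v = 0.7500, ω = 1.2500

Δθ = 3.504793 − 2.879793 = 0.625000
ω = Δθ/dt = 0.625000/0.5 = 1.2500
R = Δx/(sin θ' − sin θ) = 0.6000
v = R·ω = 0.6000·1.2500 = 0.7500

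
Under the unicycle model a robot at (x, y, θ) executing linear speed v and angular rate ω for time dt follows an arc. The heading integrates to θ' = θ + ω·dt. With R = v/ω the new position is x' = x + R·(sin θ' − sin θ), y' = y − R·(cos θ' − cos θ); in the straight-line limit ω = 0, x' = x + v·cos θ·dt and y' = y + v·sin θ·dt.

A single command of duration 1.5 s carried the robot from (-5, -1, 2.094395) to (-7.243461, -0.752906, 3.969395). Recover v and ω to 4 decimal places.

v = 1.7500, ω = 1.2500

Δθ = 3.969395 − 2.094395 = 1.875000
ω = Δθ/dt = 1.875000/1.5 = 1.2500
R = Δx/(sin θ' − sin θ) = 1.4000
v = R·ω = 1.4000·1.2500 = 1.7500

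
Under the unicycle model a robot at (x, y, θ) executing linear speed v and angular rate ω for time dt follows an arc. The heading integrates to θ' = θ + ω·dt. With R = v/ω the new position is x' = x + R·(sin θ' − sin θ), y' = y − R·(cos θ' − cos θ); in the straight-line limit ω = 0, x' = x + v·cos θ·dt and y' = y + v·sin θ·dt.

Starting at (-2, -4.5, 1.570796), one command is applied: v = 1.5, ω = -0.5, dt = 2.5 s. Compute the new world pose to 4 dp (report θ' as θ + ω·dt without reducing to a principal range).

(0.0540, -1.6530, 0.3208)

θ' = 1.5708 + -0.5·2.5 = 0.3208
R = v/ω = 1.5/-0.5 = -3.0000
x' = -2 + -3.0000·(sin 0.3208 − sin 1.5708) = 0.0540
y' = -4.5 − -3.0000·(cos 0.3208 − cos 1.5708) = -1.6530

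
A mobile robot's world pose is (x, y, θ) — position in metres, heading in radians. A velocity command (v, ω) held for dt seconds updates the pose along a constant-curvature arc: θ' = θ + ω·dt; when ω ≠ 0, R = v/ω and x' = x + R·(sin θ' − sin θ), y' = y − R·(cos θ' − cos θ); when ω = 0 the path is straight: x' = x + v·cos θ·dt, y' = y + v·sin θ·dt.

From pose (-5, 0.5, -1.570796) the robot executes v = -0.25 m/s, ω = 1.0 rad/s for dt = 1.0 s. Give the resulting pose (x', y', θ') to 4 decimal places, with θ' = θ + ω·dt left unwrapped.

θ' = -1.5708 + 1.0·1.0 = -0.5708
R = v/ω = -0.25/1.0 = -0.2500
x' = -5 + -0.2500·(sin -0.5708 − sin -1.5708) = -5.1149
y' = 0.5 − -0.2500·(cos -0.5708 − cos -1.5708) = 0.7104

(-5.1149, 0.7104, -0.5708)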